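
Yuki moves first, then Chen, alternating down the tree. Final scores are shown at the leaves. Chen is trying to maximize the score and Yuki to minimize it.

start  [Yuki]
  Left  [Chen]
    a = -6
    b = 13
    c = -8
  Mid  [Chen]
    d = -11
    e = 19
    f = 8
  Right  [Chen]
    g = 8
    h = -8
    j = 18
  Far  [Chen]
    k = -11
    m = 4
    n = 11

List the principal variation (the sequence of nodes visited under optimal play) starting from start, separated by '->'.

start -> Far -> n

Left (Chen): max(-6, 13, -8) = 13
Mid (Chen): max(-11, 19, 8) = 19
Right (Chen): max(8, -8, 18) = 18
Far (Chen): max(-11, 4, 11) = 11
start (Yuki): min(13, 19, 18, 11) = 11
At start, Yuki picks Far (lowest: 11).
At Far, Chen picks n (highest: 11).
Terminal value 11.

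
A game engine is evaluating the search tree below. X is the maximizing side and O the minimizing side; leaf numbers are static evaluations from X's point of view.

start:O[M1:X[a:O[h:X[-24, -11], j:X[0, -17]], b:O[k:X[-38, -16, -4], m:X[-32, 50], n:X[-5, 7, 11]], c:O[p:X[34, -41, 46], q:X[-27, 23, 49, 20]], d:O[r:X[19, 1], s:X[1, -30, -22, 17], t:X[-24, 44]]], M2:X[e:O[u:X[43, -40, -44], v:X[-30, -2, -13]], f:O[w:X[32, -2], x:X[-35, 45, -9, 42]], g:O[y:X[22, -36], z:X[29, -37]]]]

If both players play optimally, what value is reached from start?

32

h (X): max(-24, -11) = -11
j (X): max(0, -17) = 0
a (O): min(-11, 0) = -11
k (X): max(-38, -16, -4) = -4
m (X): max(-32, 50) = 50
n (X): max(-5, 7, 11) = 11
b (O): min(-4, 50, 11) = -4
p (X): max(34, -41, 46) = 46
q (X): max(-27, 23, 49, 20) = 49
c (O): min(46, 49) = 46
r (X): max(19, 1) = 19
s (X): max(1, -30, -22, 17) = 17
t (X): max(-24, 44) = 44
d (O): min(19, 17, 44) = 17
M1 (X): max(-11, -4, 46, 17) = 46
u (X): max(43, -40, -44) = 43
v (X): max(-30, -2, -13) = -2
e (O): min(43, -2) = -2
w (X): max(32, -2) = 32
x (X): max(-35, 45, -9, 42) = 45
f (O): min(32, 45) = 32
y (X): max(22, -36) = 22
z (X): max(29, -37) = 29
g (O): min(22, 29) = 22
M2 (X): max(-2, 32, 22) = 32
start (O): min(46, 32) = 32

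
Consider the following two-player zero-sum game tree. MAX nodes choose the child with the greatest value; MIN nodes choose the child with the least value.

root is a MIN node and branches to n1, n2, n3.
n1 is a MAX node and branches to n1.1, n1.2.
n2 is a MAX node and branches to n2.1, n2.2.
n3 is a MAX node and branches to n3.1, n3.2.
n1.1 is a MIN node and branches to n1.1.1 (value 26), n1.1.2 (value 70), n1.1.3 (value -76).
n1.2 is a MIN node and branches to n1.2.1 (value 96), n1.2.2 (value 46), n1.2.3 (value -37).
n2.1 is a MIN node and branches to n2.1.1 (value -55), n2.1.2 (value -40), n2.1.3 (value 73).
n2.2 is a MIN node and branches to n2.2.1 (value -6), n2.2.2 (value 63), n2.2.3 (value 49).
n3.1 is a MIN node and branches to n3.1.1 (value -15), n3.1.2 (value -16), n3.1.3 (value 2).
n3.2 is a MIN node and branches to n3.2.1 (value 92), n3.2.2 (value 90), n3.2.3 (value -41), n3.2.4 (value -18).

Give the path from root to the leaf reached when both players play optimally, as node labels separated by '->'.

n1.1 (MIN): min(26, 70, -76) = -76
n1.2 (MIN): min(96, 46, -37) = -37
n1 (MAX): max(-76, -37) = -37
n2.1 (MIN): min(-55, -40, 73) = -55
n2.2 (MIN): min(-6, 63, 49) = -6
n2 (MAX): max(-55, -6) = -6
n3.1 (MIN): min(-15, -16, 2) = -16
n3.2 (MIN): min(92, 90, -41, -18) = -41
n3 (MAX): max(-16, -41) = -16
root (MIN): min(-37, -6, -16) = -37
At root, MIN picks n1 (lowest: -37).
At n1, MAX picks n1.2 (highest: -37).
At n1.2, MIN picks n1.2.3 (lowest: -37).
Terminal value -37.

root -> n1 -> n1.2 -> n1.2.3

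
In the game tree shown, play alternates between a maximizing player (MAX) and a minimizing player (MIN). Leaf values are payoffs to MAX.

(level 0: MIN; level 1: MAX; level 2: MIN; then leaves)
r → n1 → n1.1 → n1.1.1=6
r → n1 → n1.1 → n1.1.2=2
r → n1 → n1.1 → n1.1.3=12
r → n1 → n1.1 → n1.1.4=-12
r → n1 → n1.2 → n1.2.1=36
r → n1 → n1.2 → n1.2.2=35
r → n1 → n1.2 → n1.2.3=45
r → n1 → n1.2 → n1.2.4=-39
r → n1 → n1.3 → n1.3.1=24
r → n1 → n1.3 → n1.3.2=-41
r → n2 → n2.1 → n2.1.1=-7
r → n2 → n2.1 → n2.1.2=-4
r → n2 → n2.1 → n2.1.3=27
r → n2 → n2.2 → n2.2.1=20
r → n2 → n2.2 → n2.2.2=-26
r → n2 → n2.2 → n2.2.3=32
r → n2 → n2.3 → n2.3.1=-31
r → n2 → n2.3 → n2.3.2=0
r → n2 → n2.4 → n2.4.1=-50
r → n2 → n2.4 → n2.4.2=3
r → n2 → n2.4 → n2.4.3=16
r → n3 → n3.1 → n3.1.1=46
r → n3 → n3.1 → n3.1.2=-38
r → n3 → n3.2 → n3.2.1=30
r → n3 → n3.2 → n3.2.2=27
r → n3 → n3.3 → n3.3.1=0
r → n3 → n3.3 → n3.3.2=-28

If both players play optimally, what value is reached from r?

n1.1 (MIN): min(6, 2, 12, -12) = -12
n1.2 (MIN): min(36, 35, 45, -39) = -39
n1.3 (MIN): min(24, -41) = -41
n1 (MAX): max(-12, -39, -41) = -12
n2.1 (MIN): min(-7, -4, 27) = -7
n2.2 (MIN): min(20, -26, 32) = -26
n2.3 (MIN): min(-31, 0) = -31
n2.4 (MIN): min(-50, 3, 16) = -50
n2 (MAX): max(-7, -26, -31, -50) = -7
n3.1 (MIN): min(46, -38) = -38
n3.2 (MIN): min(30, 27) = 27
n3.3 (MIN): min(0, -28) = -28
n3 (MAX): max(-38, 27, -28) = 27
r (MIN): min(-12, -7, 27) = -12

-12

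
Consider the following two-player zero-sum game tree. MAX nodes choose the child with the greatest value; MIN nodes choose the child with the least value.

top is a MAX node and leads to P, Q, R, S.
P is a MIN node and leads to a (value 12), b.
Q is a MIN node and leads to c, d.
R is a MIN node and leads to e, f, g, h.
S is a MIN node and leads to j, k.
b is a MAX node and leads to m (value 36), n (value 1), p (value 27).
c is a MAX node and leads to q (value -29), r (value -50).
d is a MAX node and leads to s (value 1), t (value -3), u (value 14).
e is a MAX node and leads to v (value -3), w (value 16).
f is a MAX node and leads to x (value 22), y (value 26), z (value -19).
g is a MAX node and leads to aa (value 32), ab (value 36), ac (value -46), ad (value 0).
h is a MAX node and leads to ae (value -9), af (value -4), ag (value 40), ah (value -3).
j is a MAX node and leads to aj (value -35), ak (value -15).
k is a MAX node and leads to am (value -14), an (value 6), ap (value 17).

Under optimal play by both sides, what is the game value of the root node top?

b (MAX): max(36, 1, 27) = 36
P (MIN): min(12, 36) = 12
c (MAX): max(-29, -50) = -29
d (MAX): max(1, -3, 14) = 14
Q (MIN): min(-29, 14) = -29
e (MAX): max(-3, 16) = 16
f (MAX): max(22, 26, -19) = 26
g (MAX): max(32, 36, -46, 0) = 36
h (MAX): max(-9, -4, 40, -3) = 40
R (MIN): min(16, 26, 36, 40) = 16
j (MAX): max(-35, -15) = -15
k (MAX): max(-14, 6, 17) = 17
S (MIN): min(-15, 17) = -15
top (MAX): max(12, -29, 16, -15) = 16

16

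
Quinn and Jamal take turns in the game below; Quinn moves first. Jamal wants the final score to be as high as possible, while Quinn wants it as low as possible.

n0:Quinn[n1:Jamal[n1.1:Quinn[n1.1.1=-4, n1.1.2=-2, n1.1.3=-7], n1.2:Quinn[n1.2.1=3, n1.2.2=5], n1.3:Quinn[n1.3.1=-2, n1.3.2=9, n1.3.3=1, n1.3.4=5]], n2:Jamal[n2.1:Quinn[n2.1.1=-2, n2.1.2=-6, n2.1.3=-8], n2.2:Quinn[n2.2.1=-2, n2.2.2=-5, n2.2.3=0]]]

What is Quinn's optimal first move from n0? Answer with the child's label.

n2

n1.1 (Quinn): min(-4, -2, -7) = -7
n1.2 (Quinn): min(3, 5) = 3
n1.3 (Quinn): min(-2, 9, 1, 5) = -2
n1 (Jamal): max(-7, 3, -2) = 3
n2.1 (Quinn): min(-2, -6, -8) = -8
n2.2 (Quinn): min(-2, -5, 0) = -5
n2 (Jamal): max(-8, -5) = -5
n0 (Quinn): min(3, -5) = -5
Quinn at n0 wants the lowest of {n1=3, n2=-5}, so chooses n2.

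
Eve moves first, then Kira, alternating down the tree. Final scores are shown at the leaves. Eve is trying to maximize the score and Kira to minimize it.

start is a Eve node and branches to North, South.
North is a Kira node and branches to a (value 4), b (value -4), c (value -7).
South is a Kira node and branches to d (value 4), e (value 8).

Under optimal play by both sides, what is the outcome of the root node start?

North (Kira): min(4, -4, -7) = -7
South (Kira): min(4, 8) = 4
start (Eve): max(-7, 4) = 4

4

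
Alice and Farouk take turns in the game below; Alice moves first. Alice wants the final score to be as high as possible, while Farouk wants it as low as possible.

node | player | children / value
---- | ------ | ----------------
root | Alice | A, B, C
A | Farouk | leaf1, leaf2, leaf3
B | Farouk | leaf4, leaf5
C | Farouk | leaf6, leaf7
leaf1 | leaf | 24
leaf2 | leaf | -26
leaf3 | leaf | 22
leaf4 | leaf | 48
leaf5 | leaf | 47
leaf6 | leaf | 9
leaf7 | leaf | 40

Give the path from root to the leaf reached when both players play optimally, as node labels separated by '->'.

A (Farouk): min(24, -26, 22) = -26
B (Farouk): min(48, 47) = 47
C (Farouk): min(9, 40) = 9
root (Alice): max(-26, 47, 9) = 47
At root, Alice picks B (highest: 47).
At B, Farouk picks leaf5 (lowest: 47).
Terminal value 47.

root -> B -> leaf5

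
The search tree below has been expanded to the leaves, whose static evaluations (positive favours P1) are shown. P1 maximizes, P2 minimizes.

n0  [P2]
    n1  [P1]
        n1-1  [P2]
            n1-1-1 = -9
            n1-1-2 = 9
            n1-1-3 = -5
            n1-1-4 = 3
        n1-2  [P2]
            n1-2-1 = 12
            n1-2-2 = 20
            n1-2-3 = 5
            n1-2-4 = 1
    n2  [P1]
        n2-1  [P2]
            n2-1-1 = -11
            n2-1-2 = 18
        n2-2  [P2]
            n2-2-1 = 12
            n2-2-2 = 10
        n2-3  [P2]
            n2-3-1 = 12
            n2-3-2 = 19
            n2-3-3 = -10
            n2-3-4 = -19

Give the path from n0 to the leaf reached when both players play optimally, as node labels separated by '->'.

n0 -> n1 -> n1-2 -> n1-2-4

n1-1 (P2): min(-9, 9, -5, 3) = -9
n1-2 (P2): min(12, 20, 5, 1) = 1
n1 (P1): max(-9, 1) = 1
n2-1 (P2): min(-11, 18) = -11
n2-2 (P2): min(12, 10) = 10
n2-3 (P2): min(12, 19, -10, -19) = -19
n2 (P1): max(-11, 10, -19) = 10
n0 (P2): min(1, 10) = 1
At n0, P2 picks n1 (lowest: 1).
At n1, P1 picks n1-2 (highest: 1).
At n1-2, P2 picks n1-2-4 (lowest: 1).
Terminal value 1.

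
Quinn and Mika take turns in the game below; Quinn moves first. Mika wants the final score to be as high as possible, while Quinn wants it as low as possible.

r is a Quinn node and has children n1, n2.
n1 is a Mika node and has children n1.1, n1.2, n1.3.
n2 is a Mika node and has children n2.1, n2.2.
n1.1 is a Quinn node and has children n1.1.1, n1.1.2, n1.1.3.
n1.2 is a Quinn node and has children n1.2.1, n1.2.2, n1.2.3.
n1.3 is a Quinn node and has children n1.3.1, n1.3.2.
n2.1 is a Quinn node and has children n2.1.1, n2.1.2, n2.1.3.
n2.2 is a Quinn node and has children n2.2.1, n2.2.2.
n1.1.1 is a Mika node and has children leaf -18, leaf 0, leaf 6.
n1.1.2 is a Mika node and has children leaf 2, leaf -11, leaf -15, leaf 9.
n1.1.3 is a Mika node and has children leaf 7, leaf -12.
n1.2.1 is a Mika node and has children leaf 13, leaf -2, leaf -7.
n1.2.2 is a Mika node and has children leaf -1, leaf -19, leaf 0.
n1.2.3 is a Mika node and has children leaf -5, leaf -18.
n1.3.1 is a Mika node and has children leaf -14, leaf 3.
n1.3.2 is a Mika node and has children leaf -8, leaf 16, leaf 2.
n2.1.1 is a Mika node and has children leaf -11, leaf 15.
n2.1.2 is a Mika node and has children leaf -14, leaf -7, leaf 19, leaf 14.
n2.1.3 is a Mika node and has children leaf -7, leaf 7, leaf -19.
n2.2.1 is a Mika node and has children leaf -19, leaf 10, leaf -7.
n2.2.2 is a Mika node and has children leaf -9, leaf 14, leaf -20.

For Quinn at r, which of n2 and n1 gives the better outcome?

n2.1.1 (Mika): max(-11, 15) = 15
n2.1.2 (Mika): max(-14, -7, 19, 14) = 19
n2.1.3 (Mika): max(-7, 7, -19) = 7
n2.1 (Quinn): min(15, 19, 7) = 7
n2.2.1 (Mika): max(-19, 10, -7) = 10
n2.2.2 (Mika): max(-9, 14, -20) = 14
n2.2 (Quinn): min(10, 14) = 10
n2 (Mika): max(7, 10) = 10
n1.1.1 (Mika): max(-18, 0, 6) = 6
n1.1.2 (Mika): max(2, -11, -15, 9) = 9
n1.1.3 (Mika): max(7, -12) = 7
n1.1 (Quinn): min(6, 9, 7) = 6
n1.2.1 (Mika): max(13, -2, -7) = 13
n1.2.2 (Mika): max(-1, -19, 0) = 0
n1.2.3 (Mika): max(-5, -18) = -5
n1.2 (Quinn): min(13, 0, -5) = -5
n1.3.1 (Mika): max(-14, 3) = 3
n1.3.2 (Mika): max(-8, 16, 2) = 16
n1.3 (Quinn): min(3, 16) = 3
n1 (Mika): max(6, -5, 3) = 6
Quinn prefers the lower value; n2=10, n1=6. n1 is better since 6 < 10.

n1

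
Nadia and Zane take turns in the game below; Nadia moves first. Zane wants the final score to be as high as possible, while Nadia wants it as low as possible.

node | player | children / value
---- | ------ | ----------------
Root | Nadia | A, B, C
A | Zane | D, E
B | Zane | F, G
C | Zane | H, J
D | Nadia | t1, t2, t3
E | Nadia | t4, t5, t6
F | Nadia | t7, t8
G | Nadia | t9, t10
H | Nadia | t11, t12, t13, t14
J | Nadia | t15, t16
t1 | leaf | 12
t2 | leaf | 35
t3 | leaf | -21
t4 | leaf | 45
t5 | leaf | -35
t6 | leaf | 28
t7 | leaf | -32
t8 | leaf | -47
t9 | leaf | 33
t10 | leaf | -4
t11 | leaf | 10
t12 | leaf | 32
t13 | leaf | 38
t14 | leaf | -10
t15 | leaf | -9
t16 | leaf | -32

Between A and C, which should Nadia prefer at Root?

D (Nadia): min(12, 35, -21) = -21
E (Nadia): min(45, -35, 28) = -35
A (Zane): max(-21, -35) = -21
H (Nadia): min(10, 32, 38, -10) = -10
J (Nadia): min(-9, -32) = -32
C (Zane): max(-10, -32) = -10
Nadia prefers the lower value; A=-21, C=-10. A is better since -21 < -10.

A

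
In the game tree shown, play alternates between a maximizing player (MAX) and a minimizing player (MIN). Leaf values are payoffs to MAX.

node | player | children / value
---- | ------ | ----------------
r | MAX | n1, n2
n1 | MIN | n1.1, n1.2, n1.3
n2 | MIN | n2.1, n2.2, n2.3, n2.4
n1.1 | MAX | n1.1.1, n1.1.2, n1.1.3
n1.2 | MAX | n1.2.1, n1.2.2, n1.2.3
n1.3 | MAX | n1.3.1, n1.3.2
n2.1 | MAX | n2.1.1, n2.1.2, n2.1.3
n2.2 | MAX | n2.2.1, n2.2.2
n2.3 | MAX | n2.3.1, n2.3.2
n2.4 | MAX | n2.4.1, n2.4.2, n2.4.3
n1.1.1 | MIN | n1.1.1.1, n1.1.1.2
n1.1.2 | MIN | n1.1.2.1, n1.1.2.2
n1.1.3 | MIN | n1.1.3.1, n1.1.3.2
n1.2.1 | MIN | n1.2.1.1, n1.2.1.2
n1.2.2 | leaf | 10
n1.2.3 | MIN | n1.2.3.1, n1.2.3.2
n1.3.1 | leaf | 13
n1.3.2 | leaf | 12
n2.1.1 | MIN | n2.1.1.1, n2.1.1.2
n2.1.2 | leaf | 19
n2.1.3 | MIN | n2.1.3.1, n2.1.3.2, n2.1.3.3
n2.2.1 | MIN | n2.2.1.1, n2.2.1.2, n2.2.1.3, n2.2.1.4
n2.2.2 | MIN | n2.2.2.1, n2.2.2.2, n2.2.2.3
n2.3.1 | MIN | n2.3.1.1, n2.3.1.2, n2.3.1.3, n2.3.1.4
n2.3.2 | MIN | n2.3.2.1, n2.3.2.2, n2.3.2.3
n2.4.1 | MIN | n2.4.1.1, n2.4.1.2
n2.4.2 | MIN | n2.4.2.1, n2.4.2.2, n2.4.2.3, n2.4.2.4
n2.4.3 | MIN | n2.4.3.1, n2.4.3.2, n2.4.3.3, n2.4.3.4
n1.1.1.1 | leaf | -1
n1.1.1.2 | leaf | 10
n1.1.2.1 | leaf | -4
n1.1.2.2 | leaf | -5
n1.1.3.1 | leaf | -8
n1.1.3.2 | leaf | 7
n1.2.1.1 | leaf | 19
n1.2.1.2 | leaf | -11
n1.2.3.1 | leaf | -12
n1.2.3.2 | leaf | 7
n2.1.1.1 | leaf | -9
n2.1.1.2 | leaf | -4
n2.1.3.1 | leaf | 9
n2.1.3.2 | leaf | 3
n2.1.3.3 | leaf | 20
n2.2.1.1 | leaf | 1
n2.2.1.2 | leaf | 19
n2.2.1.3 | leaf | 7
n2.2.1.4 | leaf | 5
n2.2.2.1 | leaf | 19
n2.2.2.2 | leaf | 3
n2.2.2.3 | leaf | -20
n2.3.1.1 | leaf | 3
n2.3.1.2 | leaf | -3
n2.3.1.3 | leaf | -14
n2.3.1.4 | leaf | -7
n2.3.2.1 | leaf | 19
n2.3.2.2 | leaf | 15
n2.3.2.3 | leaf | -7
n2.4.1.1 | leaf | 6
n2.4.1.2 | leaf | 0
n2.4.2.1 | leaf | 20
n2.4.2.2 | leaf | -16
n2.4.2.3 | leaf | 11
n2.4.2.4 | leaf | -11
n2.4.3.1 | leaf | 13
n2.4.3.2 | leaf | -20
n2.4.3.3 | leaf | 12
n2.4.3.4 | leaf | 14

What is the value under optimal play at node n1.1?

n1.1.1 (MIN): min(-1, 10) = -1
n1.1.2 (MIN): min(-4, -5) = -5
n1.1.3 (MIN): min(-8, 7) = -8
n1.1 (MAX): max(-1, -5, -8) = -1

-1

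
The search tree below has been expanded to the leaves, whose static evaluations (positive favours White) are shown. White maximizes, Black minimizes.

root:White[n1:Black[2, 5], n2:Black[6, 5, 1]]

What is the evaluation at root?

n1 (Black): min(2, 5) = 2
n2 (Black): min(6, 5, 1) = 1
root (White): max(2, 1) = 2

2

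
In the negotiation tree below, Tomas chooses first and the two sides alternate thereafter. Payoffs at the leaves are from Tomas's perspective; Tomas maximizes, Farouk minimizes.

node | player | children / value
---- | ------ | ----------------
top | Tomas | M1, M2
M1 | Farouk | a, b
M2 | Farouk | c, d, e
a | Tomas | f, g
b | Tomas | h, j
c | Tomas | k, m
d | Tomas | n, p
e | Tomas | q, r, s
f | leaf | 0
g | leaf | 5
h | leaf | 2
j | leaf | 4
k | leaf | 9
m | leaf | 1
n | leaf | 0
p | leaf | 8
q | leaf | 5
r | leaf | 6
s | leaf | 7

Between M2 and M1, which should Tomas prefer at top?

c (Tomas): max(9, 1) = 9
d (Tomas): max(0, 8) = 8
e (Tomas): max(5, 6, 7) = 7
M2 (Farouk): min(9, 8, 7) = 7
a (Tomas): max(0, 5) = 5
b (Tomas): max(2, 4) = 4
M1 (Farouk): min(5, 4) = 4
Tomas prefers the higher value; M2=7, M1=4. M2 is better since 7 > 4.

M2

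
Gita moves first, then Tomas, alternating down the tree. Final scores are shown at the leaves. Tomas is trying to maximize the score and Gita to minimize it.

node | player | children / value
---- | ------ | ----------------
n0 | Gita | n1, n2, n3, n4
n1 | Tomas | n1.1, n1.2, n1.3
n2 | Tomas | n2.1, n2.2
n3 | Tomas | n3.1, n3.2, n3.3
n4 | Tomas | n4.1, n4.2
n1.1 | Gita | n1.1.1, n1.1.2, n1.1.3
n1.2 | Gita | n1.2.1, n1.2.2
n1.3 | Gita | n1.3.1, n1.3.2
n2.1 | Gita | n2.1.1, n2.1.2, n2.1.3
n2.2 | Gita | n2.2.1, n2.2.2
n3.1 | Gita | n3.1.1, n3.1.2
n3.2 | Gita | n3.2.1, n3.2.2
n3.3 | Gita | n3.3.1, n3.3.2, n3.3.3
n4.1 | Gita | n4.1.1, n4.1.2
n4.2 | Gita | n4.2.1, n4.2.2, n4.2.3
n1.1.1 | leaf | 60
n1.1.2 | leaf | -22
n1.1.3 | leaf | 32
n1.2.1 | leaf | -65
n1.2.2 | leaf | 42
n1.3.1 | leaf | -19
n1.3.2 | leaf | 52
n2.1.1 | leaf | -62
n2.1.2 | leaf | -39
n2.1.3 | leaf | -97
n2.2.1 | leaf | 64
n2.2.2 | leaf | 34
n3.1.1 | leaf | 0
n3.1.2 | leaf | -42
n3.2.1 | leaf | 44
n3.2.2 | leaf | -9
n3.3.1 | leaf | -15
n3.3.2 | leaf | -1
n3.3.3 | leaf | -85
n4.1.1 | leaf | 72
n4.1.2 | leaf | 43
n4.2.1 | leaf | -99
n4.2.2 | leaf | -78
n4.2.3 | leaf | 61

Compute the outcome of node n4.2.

-99

n4.2 (Gita): min(-99, -78, 61) = -99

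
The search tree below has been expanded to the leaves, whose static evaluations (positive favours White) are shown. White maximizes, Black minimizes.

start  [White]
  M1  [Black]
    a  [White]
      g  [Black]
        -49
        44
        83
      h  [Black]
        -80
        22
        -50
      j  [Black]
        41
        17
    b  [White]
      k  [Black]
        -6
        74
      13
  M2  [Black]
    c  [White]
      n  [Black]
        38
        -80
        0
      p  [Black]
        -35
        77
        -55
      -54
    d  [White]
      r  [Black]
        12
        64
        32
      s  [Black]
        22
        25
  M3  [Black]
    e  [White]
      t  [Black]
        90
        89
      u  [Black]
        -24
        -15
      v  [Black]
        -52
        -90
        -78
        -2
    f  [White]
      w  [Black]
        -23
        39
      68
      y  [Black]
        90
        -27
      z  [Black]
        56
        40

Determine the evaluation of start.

68

g (Black): min(-49, 44, 83) = -49
h (Black): min(-80, 22, -50) = -80
j (Black): min(41, 17) = 17
a (White): max(-49, -80, 17) = 17
k (Black): min(-6, 74) = -6
b (White): max(-6, 13) = 13
M1 (Black): min(17, 13) = 13
n (Black): min(38, -80, 0) = -80
p (Black): min(-35, 77, -55) = -55
c (White): max(-80, -55, -54) = -54
r (Black): min(12, 64, 32) = 12
s (Black): min(22, 25) = 22
d (White): max(12, 22) = 22
M2 (Black): min(-54, 22) = -54
t (Black): min(90, 89) = 89
u (Black): min(-24, -15) = -24
v (Black): min(-52, -90, -78, -2) = -90
e (White): max(89, -24, -90) = 89
w (Black): min(-23, 39) = -23
y (Black): min(90, -27) = -27
z (Black): min(56, 40) = 40
f (White): max(-23, 68, -27, 40) = 68
M3 (Black): min(89, 68) = 68
start (White): max(13, -54, 68) = 68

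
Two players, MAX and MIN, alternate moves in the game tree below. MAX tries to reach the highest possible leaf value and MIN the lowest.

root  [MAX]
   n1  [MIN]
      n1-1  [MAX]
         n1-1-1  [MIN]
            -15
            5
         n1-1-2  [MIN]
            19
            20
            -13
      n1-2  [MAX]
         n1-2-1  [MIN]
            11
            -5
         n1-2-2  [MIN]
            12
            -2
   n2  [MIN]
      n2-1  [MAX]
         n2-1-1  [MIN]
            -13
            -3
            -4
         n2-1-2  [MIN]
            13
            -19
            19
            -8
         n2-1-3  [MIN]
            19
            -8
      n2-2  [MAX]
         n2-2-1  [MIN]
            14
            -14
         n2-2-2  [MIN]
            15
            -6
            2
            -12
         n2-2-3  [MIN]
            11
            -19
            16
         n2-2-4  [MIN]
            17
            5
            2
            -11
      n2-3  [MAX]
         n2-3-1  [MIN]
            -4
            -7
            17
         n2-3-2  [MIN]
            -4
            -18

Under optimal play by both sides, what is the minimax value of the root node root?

n1-1-1 (MIN): min(-15, 5) = -15
n1-1-2 (MIN): min(19, 20, -13) = -13
n1-1 (MAX): max(-15, -13) = -13
n1-2-1 (MIN): min(11, -5) = -5
n1-2-2 (MIN): min(12, -2) = -2
n1-2 (MAX): max(-5, -2) = -2
n1 (MIN): min(-13, -2) = -13
n2-1-1 (MIN): min(-13, -3, -4) = -13
n2-1-2 (MIN): min(13, -19, 19, -8) = -19
n2-1-3 (MIN): min(19, -8) = -8
n2-1 (MAX): max(-13, -19, -8) = -8
n2-2-1 (MIN): min(14, -14) = -14
n2-2-2 (MIN): min(15, -6, 2, -12) = -12
n2-2-3 (MIN): min(11, -19, 16) = -19
n2-2-4 (MIN): min(17, 5, 2, -11) = -11
n2-2 (MAX): max(-14, -12, -19, -11) = -11
n2-3-1 (MIN): min(-4, -7, 17) = -7
n2-3-2 (MIN): min(-4, -18) = -18
n2-3 (MAX): max(-7, -18) = -7
n2 (MIN): min(-8, -11, -7) = -11
root (MAX): max(-13, -11) = -11

-11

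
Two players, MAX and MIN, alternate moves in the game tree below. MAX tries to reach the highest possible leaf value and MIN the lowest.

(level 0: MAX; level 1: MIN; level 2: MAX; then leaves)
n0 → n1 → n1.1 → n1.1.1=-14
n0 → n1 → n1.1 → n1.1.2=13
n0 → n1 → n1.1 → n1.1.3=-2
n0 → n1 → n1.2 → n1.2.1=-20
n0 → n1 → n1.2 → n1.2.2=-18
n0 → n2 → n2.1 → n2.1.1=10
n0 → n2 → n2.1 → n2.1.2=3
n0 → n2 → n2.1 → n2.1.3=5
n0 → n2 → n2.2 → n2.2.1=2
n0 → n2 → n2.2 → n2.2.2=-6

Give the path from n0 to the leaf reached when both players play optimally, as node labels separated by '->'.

n0 -> n2 -> n2.2 -> n2.2.1

n1.1 (MAX): max(-14, 13, -2) = 13
n1.2 (MAX): max(-20, -18) = -18
n1 (MIN): min(13, -18) = -18
n2.1 (MAX): max(10, 3, 5) = 10
n2.2 (MAX): max(2, -6) = 2
n2 (MIN): min(10, 2) = 2
n0 (MAX): max(-18, 2) = 2
At n0, MAX picks n2 (highest: 2).
At n2, MIN picks n2.2 (lowest: 2).
At n2.2, MAX picks n2.2.1 (highest: 2).
Terminal value 2.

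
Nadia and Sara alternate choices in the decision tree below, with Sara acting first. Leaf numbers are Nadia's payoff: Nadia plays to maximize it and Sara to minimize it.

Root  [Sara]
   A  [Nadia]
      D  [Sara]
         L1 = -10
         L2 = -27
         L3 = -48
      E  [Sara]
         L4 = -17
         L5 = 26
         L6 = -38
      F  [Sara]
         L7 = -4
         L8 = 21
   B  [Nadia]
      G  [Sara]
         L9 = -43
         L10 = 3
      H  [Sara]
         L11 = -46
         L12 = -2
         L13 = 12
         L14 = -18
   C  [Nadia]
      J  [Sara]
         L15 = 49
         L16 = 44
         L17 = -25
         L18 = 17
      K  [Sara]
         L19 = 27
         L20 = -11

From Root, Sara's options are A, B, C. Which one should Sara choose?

B

D (Sara): min(-10, -27, -48) = -48
E (Sara): min(-17, 26, -38) = -38
F (Sara): min(-4, 21) = -4
A (Nadia): max(-48, -38, -4) = -4
G (Sara): min(-43, 3) = -43
H (Sara): min(-46, -2, 12, -18) = -46
B (Nadia): max(-43, -46) = -43
J (Sara): min(49, 44, -25, 17) = -25
K (Sara): min(27, -11) = -11
C (Nadia): max(-25, -11) = -11
Root (Sara): min(-4, -43, -11) = -43
Sara at Root wants the lowest of {A=-4, B=-43, C=-11}, so chooses B.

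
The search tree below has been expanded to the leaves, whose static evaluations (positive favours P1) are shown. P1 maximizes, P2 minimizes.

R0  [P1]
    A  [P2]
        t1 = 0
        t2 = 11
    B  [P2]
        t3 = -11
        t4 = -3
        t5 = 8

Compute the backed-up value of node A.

A (P2): min(0, 11) = 0

0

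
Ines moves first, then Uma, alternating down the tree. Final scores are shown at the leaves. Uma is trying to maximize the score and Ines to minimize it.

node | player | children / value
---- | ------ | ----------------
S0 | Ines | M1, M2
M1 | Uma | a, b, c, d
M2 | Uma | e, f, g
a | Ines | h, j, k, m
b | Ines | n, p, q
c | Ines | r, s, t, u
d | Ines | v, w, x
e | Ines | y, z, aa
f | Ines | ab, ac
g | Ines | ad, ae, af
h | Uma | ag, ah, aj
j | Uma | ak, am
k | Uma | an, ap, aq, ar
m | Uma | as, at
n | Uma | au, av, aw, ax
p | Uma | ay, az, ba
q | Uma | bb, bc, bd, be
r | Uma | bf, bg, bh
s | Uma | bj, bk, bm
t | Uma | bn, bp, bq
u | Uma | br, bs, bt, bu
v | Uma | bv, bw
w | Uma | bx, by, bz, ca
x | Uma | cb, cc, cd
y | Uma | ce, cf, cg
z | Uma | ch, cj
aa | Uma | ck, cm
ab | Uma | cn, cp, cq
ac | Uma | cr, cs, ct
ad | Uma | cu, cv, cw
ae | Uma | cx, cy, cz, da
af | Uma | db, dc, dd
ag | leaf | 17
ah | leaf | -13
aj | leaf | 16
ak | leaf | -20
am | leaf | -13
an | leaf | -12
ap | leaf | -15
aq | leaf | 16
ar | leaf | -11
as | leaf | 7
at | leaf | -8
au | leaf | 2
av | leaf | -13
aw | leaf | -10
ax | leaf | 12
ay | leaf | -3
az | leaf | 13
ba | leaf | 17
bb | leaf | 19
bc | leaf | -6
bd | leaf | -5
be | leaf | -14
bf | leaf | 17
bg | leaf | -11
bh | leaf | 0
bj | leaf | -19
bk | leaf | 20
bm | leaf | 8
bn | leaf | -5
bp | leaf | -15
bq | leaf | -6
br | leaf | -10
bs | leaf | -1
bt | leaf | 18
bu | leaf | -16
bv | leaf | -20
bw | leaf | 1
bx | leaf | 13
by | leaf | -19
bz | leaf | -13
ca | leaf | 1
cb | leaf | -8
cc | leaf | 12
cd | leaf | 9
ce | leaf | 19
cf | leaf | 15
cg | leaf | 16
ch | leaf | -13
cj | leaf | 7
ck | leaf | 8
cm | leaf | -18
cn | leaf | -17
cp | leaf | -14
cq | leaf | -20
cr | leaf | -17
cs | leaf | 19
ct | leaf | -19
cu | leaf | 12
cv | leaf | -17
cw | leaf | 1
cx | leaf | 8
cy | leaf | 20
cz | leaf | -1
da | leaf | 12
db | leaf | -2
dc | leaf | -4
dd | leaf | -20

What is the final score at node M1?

h (Uma): max(17, -13, 16) = 17
j (Uma): max(-20, -13) = -13
k (Uma): max(-12, -15, 16, -11) = 16
m (Uma): max(7, -8) = 7
a (Ines): min(17, -13, 16, 7) = -13
n (Uma): max(2, -13, -10, 12) = 12
p (Uma): max(-3, 13, 17) = 17
q (Uma): max(19, -6, -5, -14) = 19
b (Ines): min(12, 17, 19) = 12
r (Uma): max(17, -11, 0) = 17
s (Uma): max(-19, 20, 8) = 20
t (Uma): max(-5, -15, -6) = -5
u (Uma): max(-10, -1, 18, -16) = 18
c (Ines): min(17, 20, -5, 18) = -5
v (Uma): max(-20, 1) = 1
w (Uma): max(13, -19, -13, 1) = 13
x (Uma): max(-8, 12, 9) = 12
d (Ines): min(1, 13, 12) = 1
M1 (Uma): max(-13, 12, -5, 1) = 12

12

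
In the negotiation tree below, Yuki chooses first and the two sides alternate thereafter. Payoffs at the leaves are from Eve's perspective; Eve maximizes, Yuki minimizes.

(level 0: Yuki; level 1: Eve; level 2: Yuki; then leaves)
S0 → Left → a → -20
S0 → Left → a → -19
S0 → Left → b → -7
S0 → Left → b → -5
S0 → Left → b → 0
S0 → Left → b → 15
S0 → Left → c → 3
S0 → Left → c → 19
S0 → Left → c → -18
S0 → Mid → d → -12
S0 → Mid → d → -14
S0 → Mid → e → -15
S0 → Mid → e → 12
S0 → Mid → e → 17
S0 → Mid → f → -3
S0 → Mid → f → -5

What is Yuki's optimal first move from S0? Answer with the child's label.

a (Yuki): min(-20, -19) = -20
b (Yuki): min(-7, -5, 0, 15) = -7
c (Yuki): min(3, 19, -18) = -18
Left (Eve): max(-20, -7, -18) = -7
d (Yuki): min(-12, -14) = -14
e (Yuki): min(-15, 12, 17) = -15
f (Yuki): min(-3, -5) = -5
Mid (Eve): max(-14, -15, -5) = -5
S0 (Yuki): min(-7, -5) = -7
Yuki at S0 wants the lowest of {Left=-7, Mid=-5}, so chooses Left.

Left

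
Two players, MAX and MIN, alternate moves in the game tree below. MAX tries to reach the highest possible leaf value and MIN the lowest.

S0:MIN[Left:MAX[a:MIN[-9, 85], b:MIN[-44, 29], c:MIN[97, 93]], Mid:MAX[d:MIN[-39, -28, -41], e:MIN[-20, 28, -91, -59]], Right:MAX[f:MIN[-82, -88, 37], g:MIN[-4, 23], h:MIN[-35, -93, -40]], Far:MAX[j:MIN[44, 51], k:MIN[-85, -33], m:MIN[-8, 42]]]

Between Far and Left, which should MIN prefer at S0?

j (MIN): min(44, 51) = 44
k (MIN): min(-85, -33) = -85
m (MIN): min(-8, 42) = -8
Far (MAX): max(44, -85, -8) = 44
a (MIN): min(-9, 85) = -9
b (MIN): min(-44, 29) = -44
c (MIN): min(97, 93) = 93
Left (MAX): max(-9, -44, 93) = 93
MIN prefers the lower value; Far=44, Left=93. Far is better since 44 < 93.

Far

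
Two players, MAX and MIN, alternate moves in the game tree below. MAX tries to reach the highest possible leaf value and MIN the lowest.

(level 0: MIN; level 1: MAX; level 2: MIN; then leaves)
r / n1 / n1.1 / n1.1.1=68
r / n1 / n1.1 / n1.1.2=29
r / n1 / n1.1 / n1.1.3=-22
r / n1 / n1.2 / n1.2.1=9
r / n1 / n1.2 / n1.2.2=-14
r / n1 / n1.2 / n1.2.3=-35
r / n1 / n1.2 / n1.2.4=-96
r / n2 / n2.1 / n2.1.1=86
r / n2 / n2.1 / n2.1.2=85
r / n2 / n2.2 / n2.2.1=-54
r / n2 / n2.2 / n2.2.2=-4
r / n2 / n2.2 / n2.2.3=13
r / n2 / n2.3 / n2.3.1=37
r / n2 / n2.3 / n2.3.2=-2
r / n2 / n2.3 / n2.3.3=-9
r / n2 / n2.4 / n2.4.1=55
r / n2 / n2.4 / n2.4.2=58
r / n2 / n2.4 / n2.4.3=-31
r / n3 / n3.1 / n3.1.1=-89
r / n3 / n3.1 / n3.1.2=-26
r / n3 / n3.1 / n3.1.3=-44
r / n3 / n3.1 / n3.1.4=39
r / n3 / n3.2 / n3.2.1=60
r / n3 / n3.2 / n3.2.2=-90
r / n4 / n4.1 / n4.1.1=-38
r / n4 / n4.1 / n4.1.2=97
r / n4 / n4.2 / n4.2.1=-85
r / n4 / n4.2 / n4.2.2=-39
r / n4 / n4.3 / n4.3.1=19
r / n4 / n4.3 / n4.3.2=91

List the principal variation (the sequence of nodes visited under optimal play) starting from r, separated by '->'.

n1.1 (MIN): min(68, 29, -22) = -22
n1.2 (MIN): min(9, -14, -35, -96) = -96
n1 (MAX): max(-22, -96) = -22
n2.1 (MIN): min(86, 85) = 85
n2.2 (MIN): min(-54, -4, 13) = -54
n2.3 (MIN): min(37, -2, -9) = -9
n2.4 (MIN): min(55, 58, -31) = -31
n2 (MAX): max(85, -54, -9, -31) = 85
n3.1 (MIN): min(-89, -26, -44, 39) = -89
n3.2 (MIN): min(60, -90) = -90
n3 (MAX): max(-89, -90) = -89
n4.1 (MIN): min(-38, 97) = -38
n4.2 (MIN): min(-85, -39) = -85
n4.3 (MIN): min(19, 91) = 19
n4 (MAX): max(-38, -85, 19) = 19
r (MIN): min(-22, 85, -89, 19) = -89
At r, MIN picks n3 (lowest: -89).
At n3, MAX picks n3.1 (highest: -89).
At n3.1, MIN picks n3.1.1 (lowest: -89).
Terminal value -89.

r -> n3 -> n3.1 -> n3.1.1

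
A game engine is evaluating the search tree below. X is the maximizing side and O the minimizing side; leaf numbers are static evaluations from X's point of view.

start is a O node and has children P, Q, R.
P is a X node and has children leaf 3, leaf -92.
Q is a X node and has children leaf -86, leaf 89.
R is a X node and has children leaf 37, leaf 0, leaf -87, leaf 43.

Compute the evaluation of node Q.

89

Q (X): max(-86, 89) = 89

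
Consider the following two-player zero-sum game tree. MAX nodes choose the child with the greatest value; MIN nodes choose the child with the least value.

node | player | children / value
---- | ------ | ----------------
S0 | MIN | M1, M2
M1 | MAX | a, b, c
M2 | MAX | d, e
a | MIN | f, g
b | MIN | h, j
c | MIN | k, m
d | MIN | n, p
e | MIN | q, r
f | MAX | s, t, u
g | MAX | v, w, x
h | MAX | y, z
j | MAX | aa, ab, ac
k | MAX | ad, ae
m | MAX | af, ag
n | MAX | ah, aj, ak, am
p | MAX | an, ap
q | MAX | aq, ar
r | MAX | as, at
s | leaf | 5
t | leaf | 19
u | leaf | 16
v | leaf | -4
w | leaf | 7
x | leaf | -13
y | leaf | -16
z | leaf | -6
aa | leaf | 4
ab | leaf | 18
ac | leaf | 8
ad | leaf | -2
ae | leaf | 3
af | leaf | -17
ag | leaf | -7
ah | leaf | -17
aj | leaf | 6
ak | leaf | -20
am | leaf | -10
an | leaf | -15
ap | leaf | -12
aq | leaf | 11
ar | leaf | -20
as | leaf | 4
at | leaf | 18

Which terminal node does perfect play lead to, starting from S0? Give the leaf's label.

w

f (MAX): max(5, 19, 16) = 19
g (MAX): max(-4, 7, -13) = 7
a (MIN): min(19, 7) = 7
h (MAX): max(-16, -6) = -6
j (MAX): max(4, 18, 8) = 18
b (MIN): min(-6, 18) = -6
k (MAX): max(-2, 3) = 3
m (MAX): max(-17, -7) = -7
c (MIN): min(3, -7) = -7
M1 (MAX): max(7, -6, -7) = 7
n (MAX): max(-17, 6, -20, -10) = 6
p (MAX): max(-15, -12) = -12
d (MIN): min(6, -12) = -12
q (MAX): max(11, -20) = 11
r (MAX): max(4, 18) = 18
e (MIN): min(11, 18) = 11
M2 (MAX): max(-12, 11) = 11
S0 (MIN): min(7, 11) = 7
At S0, MIN picks M1 (lowest: 7).
At M1, MAX picks a (highest: 7).
At a, MIN picks g (lowest: 7).
At g, MAX picks w (highest: 7).
Terminal value 7.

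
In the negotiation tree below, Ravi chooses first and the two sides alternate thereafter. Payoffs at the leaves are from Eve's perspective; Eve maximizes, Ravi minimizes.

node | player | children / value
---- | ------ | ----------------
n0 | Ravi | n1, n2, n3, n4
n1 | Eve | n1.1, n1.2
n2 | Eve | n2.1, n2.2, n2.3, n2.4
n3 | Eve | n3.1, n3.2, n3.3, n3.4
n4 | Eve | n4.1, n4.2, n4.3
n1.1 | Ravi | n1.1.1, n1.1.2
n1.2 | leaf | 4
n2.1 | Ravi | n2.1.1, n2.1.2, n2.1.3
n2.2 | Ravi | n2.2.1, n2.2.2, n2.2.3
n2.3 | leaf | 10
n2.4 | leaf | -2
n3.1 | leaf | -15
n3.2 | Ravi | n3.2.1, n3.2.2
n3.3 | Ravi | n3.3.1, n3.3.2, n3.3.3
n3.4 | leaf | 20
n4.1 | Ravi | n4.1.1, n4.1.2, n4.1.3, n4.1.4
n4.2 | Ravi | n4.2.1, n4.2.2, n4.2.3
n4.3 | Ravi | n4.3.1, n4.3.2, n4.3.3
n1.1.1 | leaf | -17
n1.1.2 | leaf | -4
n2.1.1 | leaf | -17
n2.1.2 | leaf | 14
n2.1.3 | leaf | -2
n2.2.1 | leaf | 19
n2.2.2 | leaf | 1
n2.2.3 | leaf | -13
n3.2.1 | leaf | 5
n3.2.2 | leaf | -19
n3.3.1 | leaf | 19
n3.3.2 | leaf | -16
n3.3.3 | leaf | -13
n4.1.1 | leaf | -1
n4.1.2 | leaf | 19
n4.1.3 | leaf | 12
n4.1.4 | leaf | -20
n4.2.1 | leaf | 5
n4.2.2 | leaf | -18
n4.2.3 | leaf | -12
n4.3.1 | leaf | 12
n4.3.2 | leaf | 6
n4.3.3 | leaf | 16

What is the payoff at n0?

n1.1 (Ravi): min(-17, -4) = -17
n1 (Eve): max(-17, 4) = 4
n2.1 (Ravi): min(-17, 14, -2) = -17
n2.2 (Ravi): min(19, 1, -13) = -13
n2 (Eve): max(-17, -13, 10, -2) = 10
n3.2 (Ravi): min(5, -19) = -19
n3.3 (Ravi): min(19, -16, -13) = -16
n3 (Eve): max(-15, -19, -16, 20) = 20
n4.1 (Ravi): min(-1, 19, 12, -20) = -20
n4.2 (Ravi): min(5, -18, -12) = -18
n4.3 (Ravi): min(12, 6, 16) = 6
n4 (Eve): max(-20, -18, 6) = 6
n0 (Ravi): min(4, 10, 20, 6) = 4

4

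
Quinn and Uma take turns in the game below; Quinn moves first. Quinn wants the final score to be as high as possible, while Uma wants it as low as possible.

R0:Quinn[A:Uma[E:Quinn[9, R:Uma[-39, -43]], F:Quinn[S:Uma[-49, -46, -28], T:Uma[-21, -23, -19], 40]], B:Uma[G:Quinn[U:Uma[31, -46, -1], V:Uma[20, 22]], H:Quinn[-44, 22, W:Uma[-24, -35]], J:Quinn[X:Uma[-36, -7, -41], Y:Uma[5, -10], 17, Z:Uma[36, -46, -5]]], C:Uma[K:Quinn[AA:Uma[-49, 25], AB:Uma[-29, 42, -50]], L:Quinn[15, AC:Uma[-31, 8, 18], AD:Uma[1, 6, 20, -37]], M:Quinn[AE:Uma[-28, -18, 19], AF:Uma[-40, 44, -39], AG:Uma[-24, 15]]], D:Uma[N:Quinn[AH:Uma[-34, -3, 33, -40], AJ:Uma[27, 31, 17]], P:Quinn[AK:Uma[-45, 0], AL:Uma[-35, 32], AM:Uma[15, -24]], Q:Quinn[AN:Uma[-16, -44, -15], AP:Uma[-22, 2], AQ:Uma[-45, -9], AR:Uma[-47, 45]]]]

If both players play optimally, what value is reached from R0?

17

R (Uma): min(-39, -43) = -43
E (Quinn): max(9, -43) = 9
S (Uma): min(-49, -46, -28) = -49
T (Uma): min(-21, -23, -19) = -23
F (Quinn): max(-49, -23, 40) = 40
A (Uma): min(9, 40) = 9
U (Uma): min(31, -46, -1) = -46
V (Uma): min(20, 22) = 20
G (Quinn): max(-46, 20) = 20
W (Uma): min(-24, -35) = -35
H (Quinn): max(-44, 22, -35) = 22
X (Uma): min(-36, -7, -41) = -41
Y (Uma): min(5, -10) = -10
Z (Uma): min(36, -46, -5) = -46
J (Quinn): max(-41, -10, 17, -46) = 17
B (Uma): min(20, 22, 17) = 17
AA (Uma): min(-49, 25) = -49
AB (Uma): min(-29, 42, -50) = -50
K (Quinn): max(-49, -50) = -49
AC (Uma): min(-31, 8, 18) = -31
AD (Uma): min(1, 6, 20, -37) = -37
L (Quinn): max(15, -31, -37) = 15
AE (Uma): min(-28, -18, 19) = -28
AF (Uma): min(-40, 44, -39) = -40
AG (Uma): min(-24, 15) = -24
M (Quinn): max(-28, -40, -24) = -24
C (Uma): min(-49, 15, -24) = -49
AH (Uma): min(-34, -3, 33, -40) = -40
AJ (Uma): min(27, 31, 17) = 17
N (Quinn): max(-40, 17) = 17
AK (Uma): min(-45, 0) = -45
AL (Uma): min(-35, 32) = -35
AM (Uma): min(15, -24) = -24
P (Quinn): max(-45, -35, -24) = -24
AN (Uma): min(-16, -44, -15) = -44
AP (Uma): min(-22, 2) = -22
AQ (Uma): min(-45, -9) = -45
AR (Uma): min(-47, 45) = -47
Q (Quinn): max(-44, -22, -45, -47) = -22
D (Uma): min(17, -24, -22) = -24
R0 (Quinn): max(9, 17, -49, -24) = 17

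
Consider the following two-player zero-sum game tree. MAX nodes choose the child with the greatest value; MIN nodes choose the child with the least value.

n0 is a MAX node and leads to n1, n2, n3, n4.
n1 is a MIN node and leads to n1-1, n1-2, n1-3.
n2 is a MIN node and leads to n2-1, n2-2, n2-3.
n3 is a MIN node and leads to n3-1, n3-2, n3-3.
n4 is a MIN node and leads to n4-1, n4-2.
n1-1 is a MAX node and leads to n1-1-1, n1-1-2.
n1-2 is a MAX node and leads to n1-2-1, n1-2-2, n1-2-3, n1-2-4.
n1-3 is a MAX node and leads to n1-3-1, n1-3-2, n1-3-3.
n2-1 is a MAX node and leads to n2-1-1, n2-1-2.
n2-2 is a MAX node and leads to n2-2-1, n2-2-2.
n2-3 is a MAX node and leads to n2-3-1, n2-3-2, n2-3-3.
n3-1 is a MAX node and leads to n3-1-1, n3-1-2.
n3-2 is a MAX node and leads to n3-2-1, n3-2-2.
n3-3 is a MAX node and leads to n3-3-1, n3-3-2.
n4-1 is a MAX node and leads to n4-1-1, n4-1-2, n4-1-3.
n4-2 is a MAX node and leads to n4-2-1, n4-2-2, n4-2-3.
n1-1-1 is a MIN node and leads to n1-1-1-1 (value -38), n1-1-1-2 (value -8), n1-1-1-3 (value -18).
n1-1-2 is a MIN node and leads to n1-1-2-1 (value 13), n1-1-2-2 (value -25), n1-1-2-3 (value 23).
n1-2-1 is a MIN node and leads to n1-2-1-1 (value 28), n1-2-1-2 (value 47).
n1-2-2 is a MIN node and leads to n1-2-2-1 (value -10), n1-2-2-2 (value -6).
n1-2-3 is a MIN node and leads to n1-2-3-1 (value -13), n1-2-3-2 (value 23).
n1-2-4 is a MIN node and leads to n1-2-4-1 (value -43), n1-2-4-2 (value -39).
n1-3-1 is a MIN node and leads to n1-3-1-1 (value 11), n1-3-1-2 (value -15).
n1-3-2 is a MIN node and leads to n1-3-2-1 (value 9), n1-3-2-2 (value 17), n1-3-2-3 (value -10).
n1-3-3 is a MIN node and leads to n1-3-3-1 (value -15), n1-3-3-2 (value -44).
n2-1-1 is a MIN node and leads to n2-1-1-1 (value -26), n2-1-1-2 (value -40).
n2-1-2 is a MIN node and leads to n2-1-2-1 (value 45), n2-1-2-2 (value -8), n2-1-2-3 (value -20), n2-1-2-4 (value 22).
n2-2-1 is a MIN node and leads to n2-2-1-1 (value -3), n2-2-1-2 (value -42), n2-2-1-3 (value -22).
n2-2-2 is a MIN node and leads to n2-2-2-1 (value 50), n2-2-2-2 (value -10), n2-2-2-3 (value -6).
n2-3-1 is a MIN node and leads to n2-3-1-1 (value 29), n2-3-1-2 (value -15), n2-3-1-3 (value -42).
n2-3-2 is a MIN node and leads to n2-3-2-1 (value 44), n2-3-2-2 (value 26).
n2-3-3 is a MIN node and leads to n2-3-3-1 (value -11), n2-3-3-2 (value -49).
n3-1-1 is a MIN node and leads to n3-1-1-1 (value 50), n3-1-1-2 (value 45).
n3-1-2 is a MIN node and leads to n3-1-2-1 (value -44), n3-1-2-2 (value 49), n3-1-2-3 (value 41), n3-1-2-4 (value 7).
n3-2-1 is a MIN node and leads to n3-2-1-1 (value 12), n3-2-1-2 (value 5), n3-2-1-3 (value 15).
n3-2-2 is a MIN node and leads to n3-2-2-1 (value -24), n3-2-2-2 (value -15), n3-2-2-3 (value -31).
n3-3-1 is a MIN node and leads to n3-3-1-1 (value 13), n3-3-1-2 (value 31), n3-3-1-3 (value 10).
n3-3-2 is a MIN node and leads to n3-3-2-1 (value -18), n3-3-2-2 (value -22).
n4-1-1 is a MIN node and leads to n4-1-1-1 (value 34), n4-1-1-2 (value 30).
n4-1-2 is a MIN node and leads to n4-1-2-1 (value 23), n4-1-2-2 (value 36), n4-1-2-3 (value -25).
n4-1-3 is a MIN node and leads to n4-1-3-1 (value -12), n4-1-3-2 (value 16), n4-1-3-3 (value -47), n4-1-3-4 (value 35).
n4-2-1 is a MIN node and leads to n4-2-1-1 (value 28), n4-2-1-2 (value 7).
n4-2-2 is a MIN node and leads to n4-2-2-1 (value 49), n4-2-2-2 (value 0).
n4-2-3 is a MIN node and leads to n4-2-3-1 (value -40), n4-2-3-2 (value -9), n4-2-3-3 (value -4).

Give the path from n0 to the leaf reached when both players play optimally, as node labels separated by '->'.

n0 -> n4 -> n4-2 -> n4-2-1 -> n4-2-1-2

n1-1-1 (MIN): min(-38, -8, -18) = -38
n1-1-2 (MIN): min(13, -25, 23) = -25
n1-1 (MAX): max(-38, -25) = -25
n1-2-1 (MIN): min(28, 47) = 28
n1-2-2 (MIN): min(-10, -6) = -10
n1-2-3 (MIN): min(-13, 23) = -13
n1-2-4 (MIN): min(-43, -39) = -43
n1-2 (MAX): max(28, -10, -13, -43) = 28
n1-3-1 (MIN): min(11, -15) = -15
n1-3-2 (MIN): min(9, 17, -10) = -10
n1-3-3 (MIN): min(-15, -44) = -44
n1-3 (MAX): max(-15, -10, -44) = -10
n1 (MIN): min(-25, 28, -10) = -25
n2-1-1 (MIN): min(-26, -40) = -40
n2-1-2 (MIN): min(45, -8, -20, 22) = -20
n2-1 (MAX): max(-40, -20) = -20
n2-2-1 (MIN): min(-3, -42, -22) = -42
n2-2-2 (MIN): min(50, -10, -6) = -10
n2-2 (MAX): max(-42, -10) = -10
n2-3-1 (MIN): min(29, -15, -42) = -42
n2-3-2 (MIN): min(44, 26) = 26
n2-3-3 (MIN): min(-11, -49) = -49
n2-3 (MAX): max(-42, 26, -49) = 26
n2 (MIN): min(-20, -10, 26) = -20
n3-1-1 (MIN): min(50, 45) = 45
n3-1-2 (MIN): min(-44, 49, 41, 7) = -44
n3-1 (MAX): max(45, -44) = 45
n3-2-1 (MIN): min(12, 5, 15) = 5
n3-2-2 (MIN): min(-24, -15, -31) = -31
n3-2 (MAX): max(5, -31) = 5
n3-3-1 (MIN): min(13, 31, 10) = 10
n3-3-2 (MIN): min(-18, -22) = -22
n3-3 (MAX): max(10, -22) = 10
n3 (MIN): min(45, 5, 10) = 5
n4-1-1 (MIN): min(34, 30) = 30
n4-1-2 (MIN): min(23, 36, -25) = -25
n4-1-3 (MIN): min(-12, 16, -47, 35) = -47
n4-1 (MAX): max(30, -25, -47) = 30
n4-2-1 (MIN): min(28, 7) = 7
n4-2-2 (MIN): min(49, 0) = 0
n4-2-3 (MIN): min(-40, -9, -4) = -40
n4-2 (MAX): max(7, 0, -40) = 7
n4 (MIN): min(30, 7) = 7
n0 (MAX): max(-25, -20, 5, 7) = 7
At n0, MAX picks n4 (highest: 7).
At n4, MIN picks n4-2 (lowest: 7).
At n4-2, MAX picks n4-2-1 (highest: 7).
At n4-2-1, MIN picks n4-2-1-2 (lowest: 7).
Terminal value 7.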